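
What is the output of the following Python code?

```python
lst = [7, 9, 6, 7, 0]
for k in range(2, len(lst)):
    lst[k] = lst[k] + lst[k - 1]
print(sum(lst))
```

k=2: lst[2] = 6+9 = 15 → [7, 9, 15, 7, 0]
k=3: lst[3] = 7+15 = 22 → [7, 9, 15, 22, 0]
k=4: lst[4] = 0+22 = 22 → [7, 9, 15, 22, 22]
sum = 75

75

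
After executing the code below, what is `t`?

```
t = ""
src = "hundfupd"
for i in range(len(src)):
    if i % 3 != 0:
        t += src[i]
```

i=0: skip
i=1: add 'u' → 'u'
i=2: add 'n' → 'un'
i=3: skip
i=4: add 'f' → 'unf'
i=5: add 'u' → 'unfu'
i=6: skip
i=7: add 'd' → 'unfud'

'unfud'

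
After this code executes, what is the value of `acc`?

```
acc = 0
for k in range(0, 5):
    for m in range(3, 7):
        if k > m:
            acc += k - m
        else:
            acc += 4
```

77

k=0,m=3: not 0>3, acc = 0+4 = 4
k=0,m=4: not 0>4, acc = 4+4 = 8
k=0,m=5: not 0>5, acc = 8+4 = 12
k=0,m=6: not 0>6, acc = 12+4 = 16
k=1,m=3: not 1>3, acc = 16+4 = 20
k=1,m=4: not 1>4, acc = 20+4 = 24
k=1,m=5: not 1>5, acc = 24+4 = 28
k=1,m=6: not 1>6, acc = 28+4 = 32
k=2,m=3: not 2>3, acc = 32+4 = 36
k=2,m=4: not 2>4, acc = 36+4 = 40
k=2,m=5: not 2>5, acc = 40+4 = 44
k=2,m=6: not 2>6, acc = 44+4 = 48
k=3,m=3: not 3>3, acc = 48+4 = 52
k=3,m=4: not 3>4, acc = 52+4 = 56
k=3,m=5: not 3>5, acc = 56+4 = 60
k=3,m=6: not 3>6, acc = 60+4 = 64
k=4,m=3: 4>3, acc = 64+1 = 65
k=4,m=4: not 4>4, acc = 65+4 = 69
k=4,m=5: not 4>5, acc = 69+4 = 73
k=4,m=6: not 4>6, acc = 73+4 = 77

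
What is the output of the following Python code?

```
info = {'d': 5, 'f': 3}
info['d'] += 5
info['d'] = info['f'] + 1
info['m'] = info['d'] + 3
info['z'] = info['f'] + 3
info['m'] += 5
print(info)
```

info['d'] = 5+5 = 10 → {'d': 10, 'f': 3}
info['d'] = info['f']+1 = 4 → {'d': 4, 'f': 3}
info['m'] = info['d']+3 = 7 → {'d': 4, 'f': 3, 'm': 7}
info['z'] = info['f']+3 = 6 → {'d': 4, 'f': 3, 'm': 7, 'z': 6}
info['m'] = 7+5 = 12 → {'d': 4, 'f': 3, 'm': 12, 'z': 6}

{'d': 4, 'f': 3, 'm': 12, 'z': 6}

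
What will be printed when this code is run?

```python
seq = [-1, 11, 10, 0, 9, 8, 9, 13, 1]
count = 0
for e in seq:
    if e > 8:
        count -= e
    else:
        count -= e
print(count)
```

-60

e=-1: not >8, count = 0-(-1) = 1
e=11: >8, count = 1-11 = -10
e=10: >8, count = (-10)-10 = -20
e=0: not >8, count = (-20)-0 = -20
e=9: >8, count = (-20)-9 = -29
e=8: not >8, count = (-29)-8 = -37
e=9: >8, count = (-37)-9 = -46
e=13: >8, count = (-46)-13 = -59
e=1: not >8, count = (-59)-1 = -60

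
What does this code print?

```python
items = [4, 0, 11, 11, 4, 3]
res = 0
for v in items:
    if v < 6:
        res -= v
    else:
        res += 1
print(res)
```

v=4: <6, res = 0-4 = -4
v=0: <6, res = (-4)-0 = -4
v=11: not <6, res = (-4)+1 = -3
v=11: not <6, res = (-3)+1 = -2
v=4: <6, res = (-2)-4 = -6
v=3: <6, res = (-6)-3 = -9

-9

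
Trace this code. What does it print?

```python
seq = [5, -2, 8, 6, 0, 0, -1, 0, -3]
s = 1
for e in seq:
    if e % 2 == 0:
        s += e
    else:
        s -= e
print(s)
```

12

e=5: not even, s = 1-5 = -4
e=-2: even, s = (-4)+(-2) = -6
e=8: even, s = (-6)+8 = 2
e=6: even, s = 2+6 = 8
e=0: even, s = 8+0 = 8
e=0: even, s = 8+0 = 8
e=-1: not even, s = 8-(-1) = 9
e=0: even, s = 9+0 = 9
e=-3: not even, s = 9-(-3) = 12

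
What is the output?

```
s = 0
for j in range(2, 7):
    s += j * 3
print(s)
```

60

j=2: s = 0+2*3 = 6
j=3: s = 6+3*3 = 15
j=4: s = 15+4*3 = 27
j=5: s = 27+5*3 = 42
j=6: s = 42+6*3 = 60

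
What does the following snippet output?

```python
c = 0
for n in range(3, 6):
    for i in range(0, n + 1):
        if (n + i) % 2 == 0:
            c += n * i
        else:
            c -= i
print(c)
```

69

n=3,i=0: odd sum, c = 0-0 = 0
n=3,i=1: even sum, c = 0+3 = 3
n=3,i=2: odd sum, c = 3-2 = 1
n=3,i=3: even sum, c = 1+9 = 10
n=4,i=0: even sum, c = 10+0 = 10
n=4,i=1: odd sum, c = 10-1 = 9
n=4,i=2: even sum, c = 9+8 = 17
n=4,i=3: odd sum, c = 17-3 = 14
n=4,i=4: even sum, c = 14+16 = 30
n=5,i=0: odd sum, c = 30-0 = 30
n=5,i=1: even sum, c = 30+5 = 35
n=5,i=2: odd sum, c = 35-2 = 33
n=5,i=3: even sum, c = 33+15 = 48
n=5,i=4: odd sum, c = 48-4 = 44
n=5,i=5: even sum, c = 44+25 = 69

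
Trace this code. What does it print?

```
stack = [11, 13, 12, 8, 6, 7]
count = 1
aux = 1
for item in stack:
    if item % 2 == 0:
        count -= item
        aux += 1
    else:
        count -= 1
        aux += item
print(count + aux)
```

7

item=11: not even, count = 1-1 = 0; aux=12
item=13: not even, count = 0-1 = -1; aux=25
item=12: even, count = (-1)-12 = -13; aux=26
item=8: even, count = (-13)-8 = -21; aux=27
item=6: even, count = (-21)-6 = -27; aux=28
item=7: not even, count = (-27)-1 = -28; aux=35
count+aux = (-28)+35 = 7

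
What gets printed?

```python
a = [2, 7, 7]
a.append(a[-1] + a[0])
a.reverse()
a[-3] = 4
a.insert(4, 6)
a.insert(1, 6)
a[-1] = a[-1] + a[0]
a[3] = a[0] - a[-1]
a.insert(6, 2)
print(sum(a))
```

32

append a[-1]+a[0] = 7+2 = 9 → [2, 7, 7, 9]
reverse → [9, 7, 7, 2]
a[-3] = 4 → [9, 4, 7, 2]
insert 6 at 4 → [9, 4, 7, 2, 6]
insert 6 at 1 → [9, 6, 4, 7, 2, 6]
a[-1] = a[-1]+a[0] = 6+9 = 15 → [9, 6, 4, 7, 2, 15]
a[3] = a[0]-a[-1] = 9-15 = -6 → [9, 6, 4, -6, 2, 15]
insert 2 at 6 → [9, 6, 4, -6, 2, 15, 2]
sum = 32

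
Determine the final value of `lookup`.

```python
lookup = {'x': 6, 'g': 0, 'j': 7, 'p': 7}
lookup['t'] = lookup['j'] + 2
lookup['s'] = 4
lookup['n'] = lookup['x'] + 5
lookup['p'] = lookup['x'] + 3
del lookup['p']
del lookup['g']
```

lookup['t'] = lookup['j']+2 = 9 → {'x': 6, 'g': 0, 'j': 7, 'p': 7, 't': 9}
lookup['s'] = 4 → {'x': 6, 'g': 0, 'j': 7, 'p': 7, 't': 9, 's': 4}
lookup['n'] = lookup['x']+5 = 11 → {'x': 6, 'g': 0, 'j': 7, 'p': 7, 't': 9, 's': 4, 'n': 11}
lookup['p'] = lookup['x']+3 = 9 → {'x': 6, 'g': 0, 'j': 7, 'p': 9, 't': 9, 's': 4, 'n': 11}
del 'p' → {'x': 6, 'g': 0, 'j': 7, 't': 9, 's': 4, 'n': 11}
del 'g' → {'x': 6, 'j': 7, 't': 9, 's': 4, 'n': 11}

{'x': 6, 'j': 7, 't': 9, 's': 4, 'n': 11}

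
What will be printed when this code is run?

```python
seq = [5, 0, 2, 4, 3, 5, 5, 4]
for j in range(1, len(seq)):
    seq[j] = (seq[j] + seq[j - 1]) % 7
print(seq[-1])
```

0

j=1: seq[1] = (0+5)%7 = 5 → [5, 5, 2, 4, 3, 5, 5, 4]
j=2: seq[2] = (2+5)%7 = 0 → [5, 5, 0, 4, 3, 5, 5, 4]
j=3: seq[3] = (4+0)%7 = 4 → [5, 5, 0, 4, 3, 5, 5, 4]
j=4: seq[4] = (3+4)%7 = 0 → [5, 5, 0, 4, 0, 5, 5, 4]
j=5: seq[5] = (5+0)%7 = 5 → [5, 5, 0, 4, 0, 5, 5, 4]
j=6: seq[6] = (5+5)%7 = 3 → [5, 5, 0, 4, 0, 5, 3, 4]
j=7: seq[7] = (4+3)%7 = 0 → [5, 5, 0, 4, 0, 5, 3, 0]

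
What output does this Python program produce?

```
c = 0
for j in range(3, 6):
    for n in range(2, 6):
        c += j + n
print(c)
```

90

j=3,n=2: c = 0+5 = 5
j=3,n=3: c = 5+6 = 11
j=3,n=4: c = 11+7 = 18
j=3,n=5: c = 18+8 = 26
j=4,n=2: c = 26+6 = 32
j=4,n=3: c = 32+7 = 39
j=4,n=4: c = 39+8 = 47
j=4,n=5: c = 47+9 = 56
j=5,n=2: c = 56+7 = 63
j=5,n=3: c = 63+8 = 71
j=5,n=4: c = 71+9 = 80
j=5,n=5: c = 80+10 = 90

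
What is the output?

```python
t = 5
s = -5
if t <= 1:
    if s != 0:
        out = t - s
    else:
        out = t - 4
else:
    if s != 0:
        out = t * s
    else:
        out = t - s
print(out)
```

-25

t=5, s=-5
t <= 1 is False; s != 0 is True
→ out = t * s = -25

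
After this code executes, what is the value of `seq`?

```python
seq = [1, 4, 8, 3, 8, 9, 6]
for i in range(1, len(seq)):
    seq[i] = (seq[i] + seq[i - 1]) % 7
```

[1, 5, 6, 2, 3, 5, 4]

i=1: seq[1] = (4+1)%7 = 5 → [1, 5, 8, 3, 8, 9, 6]
i=2: seq[2] = (8+5)%7 = 6 → [1, 5, 6, 3, 8, 9, 6]
i=3: seq[3] = (3+6)%7 = 2 → [1, 5, 6, 2, 8, 9, 6]
i=4: seq[4] = (8+2)%7 = 3 → [1, 5, 6, 2, 3, 9, 6]
i=5: seq[5] = (9+3)%7 = 5 → [1, 5, 6, 2, 3, 5, 6]
i=6: seq[6] = (6+5)%7 = 4 → [1, 5, 6, 2, 3, 5, 4]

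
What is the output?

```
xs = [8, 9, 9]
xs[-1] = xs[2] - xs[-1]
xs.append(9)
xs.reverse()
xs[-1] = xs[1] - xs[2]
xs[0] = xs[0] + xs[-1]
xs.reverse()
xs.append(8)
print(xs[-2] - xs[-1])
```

-8

xs[-1] = xs[2]-xs[-1] = 9-9 = 0 → [8, 9, 0]
append 9 → [8, 9, 0, 9]
reverse → [9, 0, 9, 8]
xs[-1] = xs[1]-xs[2] = 0-9 = -9 → [9, 0, 9, -9]
xs[0] = xs[0]+xs[-1] = 9+(-9) = 0 → [0, 0, 9, -9]
reverse → [-9, 9, 0, 0]
append 8 → [-9, 9, 0, 0, 8]
xs[-2]-xs[-1] = 0-8 = -8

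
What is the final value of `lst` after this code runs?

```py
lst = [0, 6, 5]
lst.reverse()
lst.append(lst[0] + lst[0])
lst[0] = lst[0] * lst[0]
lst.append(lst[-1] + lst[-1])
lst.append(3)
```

[25, 6, 0, 10, 20, 3]

reverse → [5, 6, 0]
append lst[0]+lst[0] = 5+5 = 10 → [5, 6, 0, 10]
lst[0] = lst[0]*lst[0] = 5*5 = 25 → [25, 6, 0, 10]
append lst[-1]+lst[-1] = 10+10 = 20 → [25, 6, 0, 10, 20]
append 3 → [25, 6, 0, 10, 20, 3]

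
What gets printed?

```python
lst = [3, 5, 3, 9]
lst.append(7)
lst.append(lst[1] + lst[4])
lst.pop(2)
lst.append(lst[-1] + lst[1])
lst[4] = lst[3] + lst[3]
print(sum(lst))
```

55

append 7 → [3, 5, 3, 9, 7]
append lst[1]+lst[4] = 5+7 = 12 → [3, 5, 3, 9, 7, 12]
pop(2) removes 3 → [3, 5, 9, 7, 12]
append lst[-1]+lst[1] = 12+5 = 17 → [3, 5, 9, 7, 12, 17]
lst[4] = lst[3]+lst[3] = 7+7 = 14 → [3, 5, 9, 7, 14, 17]
sum = 55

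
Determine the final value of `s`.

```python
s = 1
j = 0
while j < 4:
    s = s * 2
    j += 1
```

16

j=0: s = 1*2 = 2
j=1: s = 2*2 = 4
j=2: s = 4*2 = 8
j=3: s = 8*2 = 16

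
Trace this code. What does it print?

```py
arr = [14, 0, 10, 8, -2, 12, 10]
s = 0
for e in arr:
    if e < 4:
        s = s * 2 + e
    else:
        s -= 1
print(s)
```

e=14: not <4, s = 0-1 = -1
e=0: <4, s = (-1)*2+0 = -2
e=10: not <4, s = (-2)-1 = -3
e=8: not <4, s = (-3)-1 = -4
e=-2: <4, s = (-4)*2+(-2) = -10
e=12: not <4, s = (-10)-1 = -11
e=10: not <4, s = (-11)-1 = -12

-12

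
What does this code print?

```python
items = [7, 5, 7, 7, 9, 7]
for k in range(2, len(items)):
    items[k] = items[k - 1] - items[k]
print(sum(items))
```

k=2: items[2] = 5-7 = -2 → [7, 5, -2, 7, 9, 7]
k=3: items[3] = (-2)-7 = -9 → [7, 5, -2, -9, 9, 7]
k=4: items[4] = (-9)-9 = -18 → [7, 5, -2, -9, -18, 7]
k=5: items[5] = (-18)-7 = -25 → [7, 5, -2, -9, -18, -25]
sum = -42

-42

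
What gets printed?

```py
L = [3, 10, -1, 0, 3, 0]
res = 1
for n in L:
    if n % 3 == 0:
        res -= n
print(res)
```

-5

n=3: %3==0, res = 1-3 = -2
n=10: not %3==0
n=-1: not %3==0
n=0: %3==0, res = (-2)-0 = -2
n=3: %3==0, res = (-2)-3 = -5
n=0: %3==0, res = (-5)-0 = -5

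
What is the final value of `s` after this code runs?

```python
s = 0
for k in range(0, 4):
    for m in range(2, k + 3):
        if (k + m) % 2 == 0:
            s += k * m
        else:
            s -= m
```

28

k=0,m=2: even sum, s = 0+0 = 0
k=1,m=2: odd sum, s = 0-2 = -2
k=1,m=3: even sum, s = (-2)+3 = 1
k=2,m=2: even sum, s = 1+4 = 5
k=2,m=3: odd sum, s = 5-3 = 2
k=2,m=4: even sum, s = 2+8 = 10
k=3,m=2: odd sum, s = 10-2 = 8
k=3,m=3: even sum, s = 8+9 = 17
k=3,m=4: odd sum, s = 17-4 = 13
k=3,m=5: even sum, s = 13+15 = 28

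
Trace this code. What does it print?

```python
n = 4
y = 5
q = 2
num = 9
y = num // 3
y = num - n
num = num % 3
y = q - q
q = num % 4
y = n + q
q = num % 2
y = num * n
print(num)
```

y = 9//3 = 3
y = 9-4 = 5
num = 9%3 = 0
y = 2-2 = 0
q = 0%4 = 0
y = 4+0 = 4
q = 0%2 = 0
y = 0*4 = 0

0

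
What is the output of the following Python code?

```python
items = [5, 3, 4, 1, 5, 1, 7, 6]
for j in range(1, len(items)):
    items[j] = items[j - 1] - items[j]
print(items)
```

j=1: items[1] = 5-3 = 2 → [5, 2, 4, 1, 5, 1, 7, 6]
j=2: items[2] = 2-4 = -2 → [5, 2, -2, 1, 5, 1, 7, 6]
j=3: items[3] = (-2)-1 = -3 → [5, 2, -2, -3, 5, 1, 7, 6]
j=4: items[4] = (-3)-5 = -8 → [5, 2, -2, -3, -8, 1, 7, 6]
j=5: items[5] = (-8)-1 = -9 → [5, 2, -2, -3, -8, -9, 7, 6]
j=6: items[6] = (-9)-7 = -16 → [5, 2, -2, -3, -8, -9, -16, 6]
j=7: items[7] = (-16)-6 = -22 → [5, 2, -2, -3, -8, -9, -16, -22]

[5, 2, -2, -3, -8, -9, -16, -22]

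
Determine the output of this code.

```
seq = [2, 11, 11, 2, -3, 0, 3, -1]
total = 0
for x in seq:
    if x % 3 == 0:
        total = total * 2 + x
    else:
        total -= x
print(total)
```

x=2: not %3==0, total = 0-2 = -2
x=11: not %3==0, total = (-2)-11 = -13
x=11: not %3==0, total = (-13)-11 = -24
x=2: not %3==0, total = (-24)-2 = -26
x=-3: %3==0, total = (-26)*2+(-3) = -55
x=0: %3==0, total = (-55)*2+0 = -110
x=3: %3==0, total = (-110)*2+3 = -217
x=-1: not %3==0, total = (-217)-(-1) = -216

-216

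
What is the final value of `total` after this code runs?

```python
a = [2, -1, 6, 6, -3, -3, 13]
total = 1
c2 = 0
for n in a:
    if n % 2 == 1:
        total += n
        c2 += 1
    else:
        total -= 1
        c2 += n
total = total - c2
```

n=2: not odd, total = 1-1 = 0; c2=2
n=-1: odd, total = 0+(-1) = -1; c2=3
n=6: not odd, total = (-1)-1 = -2; c2=9
n=6: not odd, total = (-2)-1 = -3; c2=15
n=-3: odd, total = (-3)+(-3) = -6; c2=16
n=-3: odd, total = (-6)+(-3) = -9; c2=17
n=13: odd, total = (-9)+13 = 4; c2=18
total-c2 = 4-18 = -14

-14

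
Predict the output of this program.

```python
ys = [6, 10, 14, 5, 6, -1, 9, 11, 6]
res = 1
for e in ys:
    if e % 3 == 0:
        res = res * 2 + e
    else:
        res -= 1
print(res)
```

e=6: %3==0, res = 1*2+6 = 8
e=10: not %3==0, res = 8-1 = 7
e=14: not %3==0, res = 7-1 = 6
e=5: not %3==0, res = 6-1 = 5
e=6: %3==0, res = 5*2+6 = 16
e=-1: not %3==0, res = 16-1 = 15
e=9: %3==0, res = 15*2+9 = 39
e=11: not %3==0, res = 39-1 = 38
e=6: %3==0, res = 38*2+6 = 82

82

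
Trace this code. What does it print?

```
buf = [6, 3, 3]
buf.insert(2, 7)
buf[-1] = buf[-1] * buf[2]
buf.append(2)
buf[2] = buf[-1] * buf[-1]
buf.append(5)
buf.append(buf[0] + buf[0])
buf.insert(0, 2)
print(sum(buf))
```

55

insert 7 at 2 → [6, 3, 7, 3]
buf[-1] = buf[-1]*buf[2] = 3*7 = 21 → [6, 3, 7, 21]
append 2 → [6, 3, 7, 21, 2]
buf[2] = buf[-1]*buf[-1] = 2*2 = 4 → [6, 3, 4, 21, 2]
append 5 → [6, 3, 4, 21, 2, 5]
append buf[0]+buf[0] = 6+6 = 12 → [6, 3, 4, 21, 2, 5, 12]
insert 2 at 0 → [2, 6, 3, 4, 21, 2, 5, 12]
sum = 55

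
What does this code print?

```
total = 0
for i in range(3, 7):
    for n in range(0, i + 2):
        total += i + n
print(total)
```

196

i=3,n=0: total = 0+3 = 3
i=3,n=1: total = 3+4 = 7
i=3,n=2: total = 7+5 = 12
i=3,n=3: total = 12+6 = 18
i=3,n=4: total = 18+7 = 25
i=4,n=0: total = 25+4 = 29
i=4,n=1: total = 29+5 = 34
i=4,n=2: total = 34+6 = 40
i=4,n=3: total = 40+7 = 47
i=4,n=4: total = 47+8 = 55
i=4,n=5: total = 55+9 = 64
i=5,n=0: total = 64+5 = 69
i=5,n=1: total = 69+6 = 75
i=5,n=2: total = 75+7 = 82
i=5,n=3: total = 82+8 = 90
i=5,n=4: total = 90+9 = 99
i=5,n=5: total = 99+10 = 109
i=5,n=6: total = 109+11 = 120
i=6,n=0: total = 120+6 = 126
i=6,n=1: total = 126+7 = 133
i=6,n=2: total = 133+8 = 141
i=6,n=3: total = 141+9 = 150
i=6,n=4: total = 150+10 = 160
i=6,n=5: total = 160+11 = 171
i=6,n=6: total = 171+12 = 183
i=6,n=7: total = 183+13 = 196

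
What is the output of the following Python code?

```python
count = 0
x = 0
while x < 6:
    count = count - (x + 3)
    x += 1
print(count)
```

x=0: count = 0-3 = -3
x=1: count = (-3)-4 = -7
x=2: count = (-7)-5 = -12
x=3: count = (-12)-6 = -18
x=4: count = (-18)-7 = -25
x=5: count = (-25)-8 = -33

-33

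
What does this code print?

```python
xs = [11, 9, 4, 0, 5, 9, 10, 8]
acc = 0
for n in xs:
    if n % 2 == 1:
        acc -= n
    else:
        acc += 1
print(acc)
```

-30

n=11: odd, acc = 0-11 = -11
n=9: odd, acc = (-11)-9 = -20
n=4: not odd, acc = (-20)+1 = -19
n=0: not odd, acc = (-19)+1 = -18
n=5: odd, acc = (-18)-5 = -23
n=9: odd, acc = (-23)-9 = -32
n=10: not odd, acc = (-32)+1 = -31
n=8: not odd, acc = (-31)+1 = -30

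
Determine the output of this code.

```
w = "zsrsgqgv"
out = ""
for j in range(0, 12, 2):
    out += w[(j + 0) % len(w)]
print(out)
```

j=0: add w[0]='z' → 'z'
j=2: add w[2]='r' → 'zr'
j=4: add w[4]='g' → 'zrg'
j=6: add w[6]='g' → 'zrgg'
j=8: add w[0]='z' → 'zrggz'
j=10: add w[2]='r' → 'zrggzr'

zrggzr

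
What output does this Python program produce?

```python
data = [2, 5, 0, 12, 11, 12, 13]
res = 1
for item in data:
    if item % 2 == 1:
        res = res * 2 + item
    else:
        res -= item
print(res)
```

item=2: not odd, res = 1-2 = -1
item=5: odd, res = (-1)*2+5 = 3
item=0: not odd, res = 3-0 = 3
item=12: not odd, res = 3-12 = -9
item=11: odd, res = (-9)*2+11 = -7
item=12: not odd, res = (-7)-12 = -19
item=13: odd, res = (-19)*2+13 = -25

-25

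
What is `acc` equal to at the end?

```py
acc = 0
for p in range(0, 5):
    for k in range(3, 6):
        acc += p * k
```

120

p=0,k=3: acc = 0+0 = 0
p=0,k=4: acc = 0+0 = 0
p=0,k=5: acc = 0+0 = 0
p=1,k=3: acc = 0+3 = 3
p=1,k=4: acc = 3+4 = 7
p=1,k=5: acc = 7+5 = 12
p=2,k=3: acc = 12+6 = 18
p=2,k=4: acc = 18+8 = 26
p=2,k=5: acc = 26+10 = 36
p=3,k=3: acc = 36+9 = 45
p=3,k=4: acc = 45+12 = 57
p=3,k=5: acc = 57+15 = 72
p=4,k=3: acc = 72+12 = 84
p=4,k=4: acc = 84+16 = 100
p=4,k=5: acc = 100+20 = 120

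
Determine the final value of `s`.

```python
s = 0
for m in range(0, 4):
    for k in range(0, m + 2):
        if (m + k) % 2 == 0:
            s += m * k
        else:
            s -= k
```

4

m=0,k=0: even sum, s = 0+0 = 0
m=0,k=1: odd sum, s = 0-1 = -1
m=1,k=0: odd sum, s = (-1)-0 = -1
m=1,k=1: even sum, s = (-1)+1 = 0
m=1,k=2: odd sum, s = 0-2 = -2
m=2,k=0: even sum, s = (-2)+0 = -2
m=2,k=1: odd sum, s = (-2)-1 = -3
m=2,k=2: even sum, s = (-3)+4 = 1
m=2,k=3: odd sum, s = 1-3 = -2
m=3,k=0: odd sum, s = (-2)-0 = -2
m=3,k=1: even sum, s = (-2)+3 = 1
m=3,k=2: odd sum, s = 1-2 = -1
m=3,k=3: even sum, s = (-1)+9 = 8
m=3,k=4: odd sum, s = 8-4 = 4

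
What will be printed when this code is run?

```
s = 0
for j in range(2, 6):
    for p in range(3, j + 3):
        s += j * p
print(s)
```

247

j=2,p=3: s = 0+6 = 6
j=2,p=4: s = 6+8 = 14
j=3,p=3: s = 14+9 = 23
j=3,p=4: s = 23+12 = 35
j=3,p=5: s = 35+15 = 50
j=4,p=3: s = 50+12 = 62
j=4,p=4: s = 62+16 = 78
j=4,p=5: s = 78+20 = 98
j=4,p=6: s = 98+24 = 122
j=5,p=3: s = 122+15 = 137
j=5,p=4: s = 137+20 = 157
j=5,p=5: s = 157+25 = 182
j=5,p=6: s = 182+30 = 212
j=5,p=7: s = 212+35 = 247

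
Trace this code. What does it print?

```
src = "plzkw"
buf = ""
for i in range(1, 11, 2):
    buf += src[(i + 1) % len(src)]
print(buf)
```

zwlkp

i=1: add src[2]='z' → 'z'
i=3: add src[4]='w' → 'zw'
i=5: add src[1]='l' → 'zwl'
i=7: add src[3]='k' → 'zwlk'
i=9: add src[0]='p' → 'zwlkp'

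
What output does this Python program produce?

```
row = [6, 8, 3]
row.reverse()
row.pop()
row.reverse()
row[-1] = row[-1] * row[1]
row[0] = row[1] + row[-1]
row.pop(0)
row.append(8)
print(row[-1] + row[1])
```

reverse → [3, 8, 6]
pop() removes 6 → [3, 8]
reverse → [8, 3]
row[-1] = row[-1]*row[1] = 3*3 = 9 → [8, 9]
row[0] = row[1]+row[-1] = 9+9 = 18 → [18, 9]
pop(0) removes 18 → [9]
append 8 → [9, 8]
row[-1]+row[1] = 8+8 = 16

16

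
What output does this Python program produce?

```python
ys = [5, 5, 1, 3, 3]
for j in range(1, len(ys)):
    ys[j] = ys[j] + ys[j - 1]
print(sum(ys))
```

57

j=1: ys[1] = 5+5 = 10 → [5, 10, 1, 3, 3]
j=2: ys[2] = 1+10 = 11 → [5, 10, 11, 3, 3]
j=3: ys[3] = 3+11 = 14 → [5, 10, 11, 14, 3]
j=4: ys[4] = 3+14 = 17 → [5, 10, 11, 14, 17]
sum = 57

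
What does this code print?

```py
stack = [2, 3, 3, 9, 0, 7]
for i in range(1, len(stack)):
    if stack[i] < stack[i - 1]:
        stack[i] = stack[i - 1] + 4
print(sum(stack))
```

i=1: 3>=2, unchanged → [2, 3, 3, 9, 0, 7]
i=2: 3>=3, unchanged → [2, 3, 3, 9, 0, 7]
i=3: 9>=3, unchanged → [2, 3, 3, 9, 0, 7]
i=4: 0<9, stack[4] = 9+4 = 13 → [2, 3, 3, 9, 13, 7]
i=5: 7<13, stack[5] = 13+4 = 17 → [2, 3, 3, 9, 13, 17]
sum = 47

47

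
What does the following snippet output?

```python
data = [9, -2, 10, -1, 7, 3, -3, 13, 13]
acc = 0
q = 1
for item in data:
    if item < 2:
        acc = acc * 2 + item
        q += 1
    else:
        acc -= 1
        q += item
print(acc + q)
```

28

item=9: not <2, acc = 0-1 = -1; q=10
item=-2: <2, acc = (-1)*2+(-2) = -4; q=11
item=10: not <2, acc = (-4)-1 = -5; q=21
item=-1: <2, acc = (-5)*2+(-1) = -11; q=22
item=7: not <2, acc = (-11)-1 = -12; q=29
item=3: not <2, acc = (-12)-1 = -13; q=32
item=-3: <2, acc = (-13)*2+(-3) = -29; q=33
item=13: not <2, acc = (-29)-1 = -30; q=46
item=13: not <2, acc = (-30)-1 = -31; q=59
acc+q = (-31)+59 = 28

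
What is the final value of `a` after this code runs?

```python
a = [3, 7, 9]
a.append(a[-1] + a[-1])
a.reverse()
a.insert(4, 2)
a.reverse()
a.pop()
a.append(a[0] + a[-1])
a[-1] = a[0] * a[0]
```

append a[-1]+a[-1] = 9+9 = 18 → [3, 7, 9, 18]
reverse → [18, 9, 7, 3]
insert 2 at 4 → [18, 9, 7, 3, 2]
reverse → [2, 3, 7, 9, 18]
pop() removes 18 → [2, 3, 7, 9]
append a[0]+a[-1] = 2+9 = 11 → [2, 3, 7, 9, 11]
a[-1] = a[0]*a[0] = 2*2 = 4 → [2, 3, 7, 9, 4]

[2, 3, 7, 9, 4]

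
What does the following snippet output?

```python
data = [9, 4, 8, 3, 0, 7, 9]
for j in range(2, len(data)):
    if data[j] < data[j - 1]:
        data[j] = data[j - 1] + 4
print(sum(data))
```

93

j=2: 8>=4, unchanged → [9, 4, 8, 3, 0, 7, 9]
j=3: 3<8, data[3] = 8+4 = 12 → [9, 4, 8, 12, 0, 7, 9]
j=4: 0<12, data[4] = 12+4 = 16 → [9, 4, 8, 12, 16, 7, 9]
j=5: 7<16, data[5] = 16+4 = 20 → [9, 4, 8, 12, 16, 20, 9]
j=6: 9<20, data[6] = 20+4 = 24 → [9, 4, 8, 12, 16, 20, 24]
sum = 93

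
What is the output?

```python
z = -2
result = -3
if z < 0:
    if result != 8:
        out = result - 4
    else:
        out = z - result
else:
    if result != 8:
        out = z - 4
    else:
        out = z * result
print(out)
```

z=-2, result=-3
z < 0 is True; result != 8 is True
→ out = result - 4 = -7

-7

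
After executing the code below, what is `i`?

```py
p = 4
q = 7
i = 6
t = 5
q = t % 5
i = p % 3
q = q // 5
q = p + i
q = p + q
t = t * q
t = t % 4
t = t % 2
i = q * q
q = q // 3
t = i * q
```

81

q = 5%5 = 0
i = 4%3 = 1
q = 0//5 = 0
q = 4+1 = 5
q = 4+5 = 9
t = 5*9 = 45
t = 45%4 = 1
t = 1%2 = 1
i = 9*9 = 81
q = 9//3 = 3
t = 81*3 = 243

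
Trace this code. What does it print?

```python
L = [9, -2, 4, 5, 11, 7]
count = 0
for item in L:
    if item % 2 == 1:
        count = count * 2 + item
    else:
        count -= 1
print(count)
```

105

item=9: odd, count = 0*2+9 = 9
item=-2: not odd, count = 9-1 = 8
item=4: not odd, count = 8-1 = 7
item=5: odd, count = 7*2+5 = 19
item=11: odd, count = 19*2+11 = 49
item=7: odd, count = 49*2+7 = 105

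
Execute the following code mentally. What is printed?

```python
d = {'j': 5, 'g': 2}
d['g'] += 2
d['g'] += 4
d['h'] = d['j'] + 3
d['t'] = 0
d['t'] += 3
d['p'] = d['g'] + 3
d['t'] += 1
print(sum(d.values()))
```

36

d['g'] = 2+2 = 4 → {'j': 5, 'g': 4}
d['g'] = 4+4 = 8 → {'j': 5, 'g': 8}
d['h'] = d['j']+3 = 8 → {'j': 5, 'g': 8, 'h': 8}
d['t'] = 0 → {'j': 5, 'g': 8, 'h': 8, 't': 0}
d['t'] = 0+3 = 3 → {'j': 5, 'g': 8, 'h': 8, 't': 3}
d['p'] = d['g']+3 = 11 → {'j': 5, 'g': 8, 'h': 8, 't': 3, 'p': 11}
d['t'] = 3+1 = 4 → {'j': 5, 'g': 8, 'h': 8, 't': 4, 'p': 11}
sum of values = 36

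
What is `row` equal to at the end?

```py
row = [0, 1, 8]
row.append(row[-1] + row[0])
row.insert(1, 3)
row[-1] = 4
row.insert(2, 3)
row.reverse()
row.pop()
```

[4, 8, 1, 3, 3]

append row[-1]+row[0] = 8+0 = 8 → [0, 1, 8, 8]
insert 3 at 1 → [0, 3, 1, 8, 8]
row[-1] = 4 → [0, 3, 1, 8, 4]
insert 3 at 2 → [0, 3, 3, 1, 8, 4]
reverse → [4, 8, 1, 3, 3, 0]
pop() removes 0 → [4, 8, 1, 3, 3]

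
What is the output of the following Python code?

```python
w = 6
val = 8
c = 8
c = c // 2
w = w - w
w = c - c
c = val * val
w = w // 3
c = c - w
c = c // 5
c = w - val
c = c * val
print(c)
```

c = 8//2 = 4
w = 6-6 = 0
w = 4-4 = 0
c = 8*8 = 64
w = 0//3 = 0
c = 64-0 = 64
c = 64//5 = 12
c = 0-8 = -8
c = (-8)*8 = -64

-64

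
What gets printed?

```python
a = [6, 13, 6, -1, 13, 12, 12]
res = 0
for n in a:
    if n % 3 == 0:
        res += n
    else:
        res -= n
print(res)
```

11

n=6: %3==0, res = 0+6 = 6
n=13: not %3==0, res = 6-13 = -7
n=6: %3==0, res = (-7)+6 = -1
n=-1: not %3==0, res = (-1)-(-1) = 0
n=13: not %3==0, res = 0-13 = -13
n=12: %3==0, res = (-13)+12 = -1
n=12: %3==0, res = (-1)+12 = 11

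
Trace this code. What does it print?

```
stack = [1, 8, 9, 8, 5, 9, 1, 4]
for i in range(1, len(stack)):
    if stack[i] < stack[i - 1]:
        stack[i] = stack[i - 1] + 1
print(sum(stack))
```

78

i=1: 8>=1, unchanged → [1, 8, 9, 8, 5, 9, 1, 4]
i=2: 9>=8, unchanged → [1, 8, 9, 8, 5, 9, 1, 4]
i=3: 8<9, stack[3] = 9+1 = 10 → [1, 8, 9, 10, 5, 9, 1, 4]
i=4: 5<10, stack[4] = 10+1 = 11 → [1, 8, 9, 10, 11, 9, 1, 4]
i=5: 9<11, stack[5] = 11+1 = 12 → [1, 8, 9, 10, 11, 12, 1, 4]
i=6: 1<12, stack[6] = 12+1 = 13 → [1, 8, 9, 10, 11, 12, 13, 4]
i=7: 4<13, stack[7] = 13+1 = 14 → [1, 8, 9, 10, 11, 12, 13, 14]
sum = 78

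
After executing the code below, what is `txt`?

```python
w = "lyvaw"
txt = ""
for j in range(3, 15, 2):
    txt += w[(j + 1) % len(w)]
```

'wyalvw'

j=3: add w[4]='w' → 'w'
j=5: add w[1]='y' → 'wy'
j=7: add w[3]='a' → 'wya'
j=9: add w[0]='l' → 'wyal'
j=11: add w[2]='v' → 'wyalv'
j=13: add w[4]='w' → 'wyalvw'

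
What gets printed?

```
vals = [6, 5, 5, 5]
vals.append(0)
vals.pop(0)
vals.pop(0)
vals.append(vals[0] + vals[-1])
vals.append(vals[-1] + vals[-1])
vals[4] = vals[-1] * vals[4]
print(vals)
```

[5, 5, 0, 5, 100]

append 0 → [6, 5, 5, 5, 0]
pop(0) removes 6 → [5, 5, 5, 0]
pop(0) removes 5 → [5, 5, 0]
append vals[0]+vals[-1] = 5+0 = 5 → [5, 5, 0, 5]
append vals[-1]+vals[-1] = 5+5 = 10 → [5, 5, 0, 5, 10]
vals[4] = vals[-1]*vals[4] = 10*10 = 100 → [5, 5, 0, 5, 100]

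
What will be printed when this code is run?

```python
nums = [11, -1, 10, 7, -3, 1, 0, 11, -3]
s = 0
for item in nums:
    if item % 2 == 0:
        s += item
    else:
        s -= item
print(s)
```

-13

item=11: not even, s = 0-11 = -11
item=-1: not even, s = (-11)-(-1) = -10
item=10: even, s = (-10)+10 = 0
item=7: not even, s = 0-7 = -7
item=-3: not even, s = (-7)-(-3) = -4
item=1: not even, s = (-4)-1 = -5
item=0: even, s = (-5)+0 = -5
item=11: not even, s = (-5)-11 = -16
item=-3: not even, s = (-16)-(-3) = -13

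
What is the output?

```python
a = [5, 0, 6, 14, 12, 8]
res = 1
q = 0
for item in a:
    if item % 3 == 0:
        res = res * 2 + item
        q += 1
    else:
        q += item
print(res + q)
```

62

item=5: not %3==0; q=5
item=0: %3==0, res = 1*2+0 = 2; q=6
item=6: %3==0, res = 2*2+6 = 10; q=7
item=14: not %3==0; q=21
item=12: %3==0, res = 10*2+12 = 32; q=22
item=8: not %3==0; q=30
res+q = 32+30 = 62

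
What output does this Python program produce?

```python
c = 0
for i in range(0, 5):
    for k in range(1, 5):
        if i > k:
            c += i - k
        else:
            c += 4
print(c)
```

i=0,k=1: not 0>1, c = 0+4 = 4
i=0,k=2: not 0>2, c = 4+4 = 8
i=0,k=3: not 0>3, c = 8+4 = 12
i=0,k=4: not 0>4, c = 12+4 = 16
i=1,k=1: not 1>1, c = 16+4 = 20
i=1,k=2: not 1>2, c = 20+4 = 24
i=1,k=3: not 1>3, c = 24+4 = 28
i=1,k=4: not 1>4, c = 28+4 = 32
i=2,k=1: 2>1, c = 32+1 = 33
i=2,k=2: not 2>2, c = 33+4 = 37
i=2,k=3: not 2>3, c = 37+4 = 41
i=2,k=4: not 2>4, c = 41+4 = 45
i=3,k=1: 3>1, c = 45+2 = 47
i=3,k=2: 3>2, c = 47+1 = 48
i=3,k=3: not 3>3, c = 48+4 = 52
i=3,k=4: not 3>4, c = 52+4 = 56
i=4,k=1: 4>1, c = 56+3 = 59
i=4,k=2: 4>2, c = 59+2 = 61
i=4,k=3: 4>3, c = 61+1 = 62
i=4,k=4: not 4>4, c = 62+4 = 66

66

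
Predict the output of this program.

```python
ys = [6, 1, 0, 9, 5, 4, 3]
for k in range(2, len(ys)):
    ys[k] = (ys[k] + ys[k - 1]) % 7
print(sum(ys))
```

k=2: ys[2] = (0+1)%7 = 1 → [6, 1, 1, 9, 5, 4, 3]
k=3: ys[3] = (9+1)%7 = 3 → [6, 1, 1, 3, 5, 4, 3]
k=4: ys[4] = (5+3)%7 = 1 → [6, 1, 1, 3, 1, 4, 3]
k=5: ys[5] = (4+1)%7 = 5 → [6, 1, 1, 3, 1, 5, 3]
k=6: ys[6] = (3+5)%7 = 1 → [6, 1, 1, 3, 1, 5, 1]
sum = 18

18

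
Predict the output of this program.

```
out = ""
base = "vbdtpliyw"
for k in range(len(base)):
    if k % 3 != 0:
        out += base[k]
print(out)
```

bdplyw

k=0: skip
k=1: add 'b' → 'b'
k=2: add 'd' → 'bd'
k=3: skip
k=4: add 'p' → 'bdp'
k=5: add 'l' → 'bdpl'
k=6: skip
k=7: add 'y' → 'bdply'
k=8: add 'w' → 'bdplyw'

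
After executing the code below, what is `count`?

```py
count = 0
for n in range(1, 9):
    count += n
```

36

n=1: count = 0+1 = 1
n=2: count = 1+2 = 3
n=3: count = 3+3 = 6
n=4: count = 6+4 = 10
n=5: count = 10+5 = 15
n=6: count = 15+6 = 21
n=7: count = 21+7 = 28
n=8: count = 28+8 = 36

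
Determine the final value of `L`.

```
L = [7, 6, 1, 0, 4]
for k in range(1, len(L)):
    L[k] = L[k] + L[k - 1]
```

[7, 13, 14, 14, 18]

k=1: L[1] = 6+7 = 13 → [7, 13, 1, 0, 4]
k=2: L[2] = 1+13 = 14 → [7, 13, 14, 0, 4]
k=3: L[3] = 0+14 = 14 → [7, 13, 14, 14, 4]
k=4: L[4] = 4+14 = 18 → [7, 13, 14, 14, 18]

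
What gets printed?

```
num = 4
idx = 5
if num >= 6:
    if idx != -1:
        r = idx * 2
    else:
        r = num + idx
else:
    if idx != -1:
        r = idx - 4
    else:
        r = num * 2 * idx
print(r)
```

1

num=4, idx=5
num >= 6 is False; idx != -1 is True
→ r = idx - 4 = 1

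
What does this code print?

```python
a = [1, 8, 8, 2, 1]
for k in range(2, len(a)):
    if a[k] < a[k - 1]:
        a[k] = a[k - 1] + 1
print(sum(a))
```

k=2: 8>=8, unchanged → [1, 8, 8, 2, 1]
k=3: 2<8, a[3] = 8+1 = 9 → [1, 8, 8, 9, 1]
k=4: 1<9, a[4] = 9+1 = 10 → [1, 8, 8, 9, 10]
sum = 36

36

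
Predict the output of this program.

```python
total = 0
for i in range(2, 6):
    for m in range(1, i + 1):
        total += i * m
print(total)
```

139

i=2,m=1: total = 0+2 = 2
i=2,m=2: total = 2+4 = 6
i=3,m=1: total = 6+3 = 9
i=3,m=2: total = 9+6 = 15
i=3,m=3: total = 15+9 = 24
i=4,m=1: total = 24+4 = 28
i=4,m=2: total = 28+8 = 36
i=4,m=3: total = 36+12 = 48
i=4,m=4: total = 48+16 = 64
i=5,m=1: total = 64+5 = 69
i=5,m=2: total = 69+10 = 79
i=5,m=3: total = 79+15 = 94
i=5,m=4: total = 94+20 = 114
i=5,m=5: total = 114+25 = 139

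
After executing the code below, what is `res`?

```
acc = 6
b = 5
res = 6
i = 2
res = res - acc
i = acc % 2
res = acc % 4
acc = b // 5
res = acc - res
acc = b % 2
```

res = 6-6 = 0
i = 6%2 = 0
res = 6%4 = 2
acc = 5//5 = 1
res = 1-2 = -1
acc = 5%2 = 1

-1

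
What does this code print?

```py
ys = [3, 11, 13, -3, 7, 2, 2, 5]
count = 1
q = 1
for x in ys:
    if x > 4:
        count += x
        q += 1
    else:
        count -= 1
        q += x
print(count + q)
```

42

x=3: not >4, count = 1-1 = 0; q=4
x=11: >4, count = 0+11 = 11; q=5
x=13: >4, count = 11+13 = 24; q=6
x=-3: not >4, count = 24-1 = 23; q=3
x=7: >4, count = 23+7 = 30; q=4
x=2: not >4, count = 30-1 = 29; q=6
x=2: not >4, count = 29-1 = 28; q=8
x=5: >4, count = 28+5 = 33; q=9
count+q = 33+9 = 42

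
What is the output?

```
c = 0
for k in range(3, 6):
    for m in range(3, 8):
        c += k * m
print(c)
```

300

k=3,m=3: c = 0+9 = 9
k=3,m=4: c = 9+12 = 21
k=3,m=5: c = 21+15 = 36
k=3,m=6: c = 36+18 = 54
k=3,m=7: c = 54+21 = 75
k=4,m=3: c = 75+12 = 87
k=4,m=4: c = 87+16 = 103
k=4,m=5: c = 103+20 = 123
k=4,m=6: c = 123+24 = 147
k=4,m=7: c = 147+28 = 175
k=5,m=3: c = 175+15 = 190
k=5,m=4: c = 190+20 = 210
k=5,m=5: c = 210+25 = 235
k=5,m=6: c = 235+30 = 265
k=5,m=7: c = 265+35 = 300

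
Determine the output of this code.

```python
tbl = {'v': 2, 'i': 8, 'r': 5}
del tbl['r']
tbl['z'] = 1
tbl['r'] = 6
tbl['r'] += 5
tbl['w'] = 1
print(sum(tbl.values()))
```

del 'r' → {'v': 2, 'i': 8}
tbl['z'] = 1 → {'v': 2, 'i': 8, 'z': 1}
tbl['r'] = 6 → {'v': 2, 'i': 8, 'z': 1, 'r': 6}
tbl['r'] = 6+5 = 11 → {'v': 2, 'i': 8, 'z': 1, 'r': 11}
tbl['w'] = 1 → {'v': 2, 'i': 8, 'z': 1, 'r': 11, 'w': 1}
sum of values = 23

23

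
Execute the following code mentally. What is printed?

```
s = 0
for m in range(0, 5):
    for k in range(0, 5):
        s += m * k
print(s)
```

m=0,k=0: s = 0+0 = 0
m=0,k=1: s = 0+0 = 0
m=0,k=2: s = 0+0 = 0
m=0,k=3: s = 0+0 = 0
m=0,k=4: s = 0+0 = 0
m=1,k=0: s = 0+0 = 0
m=1,k=1: s = 0+1 = 1
m=1,k=2: s = 1+2 = 3
m=1,k=3: s = 3+3 = 6
m=1,k=4: s = 6+4 = 10
m=2,k=0: s = 10+0 = 10
m=2,k=1: s = 10+2 = 12
m=2,k=2: s = 12+4 = 16
m=2,k=3: s = 16+6 = 22
m=2,k=4: s = 22+8 = 30
m=3,k=0: s = 30+0 = 30
m=3,k=1: s = 30+3 = 33
m=3,k=2: s = 33+6 = 39
m=3,k=3: s = 39+9 = 48
m=3,k=4: s = 48+12 = 60
m=4,k=0: s = 60+0 = 60
m=4,k=1: s = 60+4 = 64
m=4,k=2: s = 64+8 = 72
m=4,k=3: s = 72+12 = 84
m=4,k=4: s = 84+16 = 100

100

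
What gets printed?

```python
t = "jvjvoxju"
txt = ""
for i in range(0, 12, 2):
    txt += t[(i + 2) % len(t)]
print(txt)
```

jojjjo

i=0: add t[2]='j' → 'j'
i=2: add t[4]='o' → 'jo'
i=4: add t[6]='j' → 'joj'
i=6: add t[0]='j' → 'jojj'
i=8: add t[2]='j' → 'jojjj'
i=10: add t[4]='o' → 'jojjjo'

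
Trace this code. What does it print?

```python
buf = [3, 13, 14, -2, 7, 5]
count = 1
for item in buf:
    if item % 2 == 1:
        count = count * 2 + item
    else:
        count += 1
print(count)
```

item=3: odd, count = 1*2+3 = 5
item=13: odd, count = 5*2+13 = 23
item=14: not odd, count = 23+1 = 24
item=-2: not odd, count = 24+1 = 25
item=7: odd, count = 25*2+7 = 57
item=5: odd, count = 57*2+5 = 119

119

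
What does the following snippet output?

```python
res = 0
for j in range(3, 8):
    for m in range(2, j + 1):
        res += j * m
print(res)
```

j=3,m=2: res = 0+6 = 6
j=3,m=3: res = 6+9 = 15
j=4,m=2: res = 15+8 = 23
j=4,m=3: res = 23+12 = 35
j=4,m=4: res = 35+16 = 51
j=5,m=2: res = 51+10 = 61
j=5,m=3: res = 61+15 = 76
j=5,m=4: res = 76+20 = 96
j=5,m=5: res = 96+25 = 121
j=6,m=2: res = 121+12 = 133
j=6,m=3: res = 133+18 = 151
j=6,m=4: res = 151+24 = 175
j=6,m=5: res = 175+30 = 205
j=6,m=6: res = 205+36 = 241
j=7,m=2: res = 241+14 = 255
j=7,m=3: res = 255+21 = 276
j=7,m=4: res = 276+28 = 304
j=7,m=5: res = 304+35 = 339
j=7,m=6: res = 339+42 = 381
j=7,m=7: res = 381+49 = 430

430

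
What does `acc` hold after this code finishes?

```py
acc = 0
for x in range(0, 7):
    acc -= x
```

-21

x=0: acc = 0-0 = 0
x=1: acc = 0-1 = -1
x=2: acc = (-1)-2 = -3
x=3: acc = (-3)-3 = -6
x=4: acc = (-6)-4 = -10
x=5: acc = (-10)-5 = -15
x=6: acc = (-15)-6 = -21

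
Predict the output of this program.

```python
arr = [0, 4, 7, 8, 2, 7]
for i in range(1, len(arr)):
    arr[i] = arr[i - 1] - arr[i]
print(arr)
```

i=1: arr[1] = 0-4 = -4 → [0, -4, 7, 8, 2, 7]
i=2: arr[2] = (-4)-7 = -11 → [0, -4, -11, 8, 2, 7]
i=3: arr[3] = (-11)-8 = -19 → [0, -4, -11, -19, 2, 7]
i=4: arr[4] = (-19)-2 = -21 → [0, -4, -11, -19, -21, 7]
i=5: arr[5] = (-21)-7 = -28 → [0, -4, -11, -19, -21, -28]

[0, -4, -11, -19, -21, -28]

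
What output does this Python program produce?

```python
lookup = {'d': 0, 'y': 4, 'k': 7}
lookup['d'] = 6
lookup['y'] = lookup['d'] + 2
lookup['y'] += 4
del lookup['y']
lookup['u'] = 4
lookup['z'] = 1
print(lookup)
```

lookup['d'] = 6 → {'d': 6, 'y': 4, 'k': 7}
lookup['y'] = lookup['d']+2 = 8 → {'d': 6, 'y': 8, 'k': 7}
lookup['y'] = 8+4 = 12 → {'d': 6, 'y': 12, 'k': 7}
del 'y' → {'d': 6, 'k': 7}
lookup['u'] = 4 → {'d': 6, 'k': 7, 'u': 4}
lookup['z'] = 1 → {'d': 6, 'k': 7, 'u': 4, 'z': 1}

{'d': 6, 'k': 7, 'u': 4, 'z': 1}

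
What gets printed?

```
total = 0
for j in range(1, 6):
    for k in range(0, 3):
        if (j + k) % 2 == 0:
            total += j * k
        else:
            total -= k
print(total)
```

j=1,k=0: odd sum, total = 0-0 = 0
j=1,k=1: even sum, total = 0+1 = 1
j=1,k=2: odd sum, total = 1-2 = -1
j=2,k=0: even sum, total = (-1)+0 = -1
j=2,k=1: odd sum, total = (-1)-1 = -2
j=2,k=2: even sum, total = (-2)+4 = 2
j=3,k=0: odd sum, total = 2-0 = 2
j=3,k=1: even sum, total = 2+3 = 5
j=3,k=2: odd sum, total = 5-2 = 3
j=4,k=0: even sum, total = 3+0 = 3
j=4,k=1: odd sum, total = 3-1 = 2
j=4,k=2: even sum, total = 2+8 = 10
j=5,k=0: odd sum, total = 10-0 = 10
j=5,k=1: even sum, total = 10+5 = 15
j=5,k=2: odd sum, total = 15-2 = 13

13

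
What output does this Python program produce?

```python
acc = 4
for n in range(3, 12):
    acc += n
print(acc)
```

67

n=3: acc = 4+3 = 7
n=4: acc = 7+4 = 11
n=5: acc = 11+5 = 16
n=6: acc = 16+6 = 22
n=7: acc = 22+7 = 29
n=8: acc = 29+8 = 37
n=9: acc = 37+9 = 46
n=10: acc = 46+10 = 56
n=11: acc = 56+11 = 67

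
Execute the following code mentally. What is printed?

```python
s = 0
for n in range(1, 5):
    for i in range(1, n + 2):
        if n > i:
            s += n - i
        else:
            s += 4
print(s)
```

n=1,i=1: not 1>1, s = 0+4 = 4
n=1,i=2: not 1>2, s = 4+4 = 8
n=2,i=1: 2>1, s = 8+1 = 9
n=2,i=2: not 2>2, s = 9+4 = 13
n=2,i=3: not 2>3, s = 13+4 = 17
n=3,i=1: 3>1, s = 17+2 = 19
n=3,i=2: 3>2, s = 19+1 = 20
n=3,i=3: not 3>3, s = 20+4 = 24
n=3,i=4: not 3>4, s = 24+4 = 28
n=4,i=1: 4>1, s = 28+3 = 31
n=4,i=2: 4>2, s = 31+2 = 33
n=4,i=3: 4>3, s = 33+1 = 34
n=4,i=4: not 4>4, s = 34+4 = 38
n=4,i=5: not 4>5, s = 38+4 = 42

42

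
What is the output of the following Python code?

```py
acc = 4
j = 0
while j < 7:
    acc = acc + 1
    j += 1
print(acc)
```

j=0: acc = 4+1 = 5
j=1: acc = 5+1 = 6
j=2: acc = 6+1 = 7
j=3: acc = 7+1 = 8
j=4: acc = 8+1 = 9
j=5: acc = 9+1 = 10
j=6: acc = 10+1 = 11

11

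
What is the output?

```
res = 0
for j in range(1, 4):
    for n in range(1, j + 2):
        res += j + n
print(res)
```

39

j=1,n=1: res = 0+2 = 2
j=1,n=2: res = 2+3 = 5
j=2,n=1: res = 5+3 = 8
j=2,n=2: res = 8+4 = 12
j=2,n=3: res = 12+5 = 17
j=3,n=1: res = 17+4 = 21
j=3,n=2: res = 21+5 = 26
j=3,n=3: res = 26+6 = 32
j=3,n=4: res = 32+7 = 39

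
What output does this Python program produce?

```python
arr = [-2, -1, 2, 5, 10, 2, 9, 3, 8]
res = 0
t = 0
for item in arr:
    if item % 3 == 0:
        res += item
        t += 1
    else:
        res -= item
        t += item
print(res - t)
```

-38

item=-2: not %3==0, res = 0-(-2) = 2; t=-2
item=-1: not %3==0, res = 2-(-1) = 3; t=-3
item=2: not %3==0, res = 3-2 = 1; t=-1
item=5: not %3==0, res = 1-5 = -4; t=4
item=10: not %3==0, res = (-4)-10 = -14; t=14
item=2: not %3==0, res = (-14)-2 = -16; t=16
item=9: %3==0, res = (-16)+9 = -7; t=17
item=3: %3==0, res = (-7)+3 = -4; t=18
item=8: not %3==0, res = (-4)-8 = -12; t=26
res-t = (-12)-26 = -38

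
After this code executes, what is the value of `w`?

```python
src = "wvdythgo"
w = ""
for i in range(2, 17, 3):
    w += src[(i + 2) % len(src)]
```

'todhw'

i=2: add src[4]='t' → 't'
i=5: add src[7]='o' → 'to'
i=8: add src[2]='d' → 'tod'
i=11: add src[5]='h' → 'todh'
i=14: add src[0]='w' → 'todhw'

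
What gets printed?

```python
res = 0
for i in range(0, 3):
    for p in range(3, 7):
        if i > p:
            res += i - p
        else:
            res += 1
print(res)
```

12

i=0,p=3: not 0>3, res = 0+1 = 1
i=0,p=4: not 0>4, res = 1+1 = 2
i=0,p=5: not 0>5, res = 2+1 = 3
i=0,p=6: not 0>6, res = 3+1 = 4
i=1,p=3: not 1>3, res = 4+1 = 5
i=1,p=4: not 1>4, res = 5+1 = 6
i=1,p=5: not 1>5, res = 6+1 = 7
i=1,p=6: not 1>6, res = 7+1 = 8
i=2,p=3: not 2>3, res = 8+1 = 9
i=2,p=4: not 2>4, res = 9+1 = 10
i=2,p=5: not 2>5, res = 10+1 = 11
i=2,p=6: not 2>6, res = 11+1 = 12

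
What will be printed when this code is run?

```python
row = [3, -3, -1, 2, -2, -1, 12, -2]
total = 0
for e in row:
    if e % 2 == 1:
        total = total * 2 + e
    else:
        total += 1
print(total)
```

15

e=3: odd, total = 0*2+3 = 3
e=-3: odd, total = 3*2+(-3) = 3
e=-1: odd, total = 3*2+(-1) = 5
e=2: not odd, total = 5+1 = 6
e=-2: not odd, total = 6+1 = 7
e=-1: odd, total = 7*2+(-1) = 13
e=12: not odd, total = 13+1 = 14
e=-2: not odd, total = 14+1 = 15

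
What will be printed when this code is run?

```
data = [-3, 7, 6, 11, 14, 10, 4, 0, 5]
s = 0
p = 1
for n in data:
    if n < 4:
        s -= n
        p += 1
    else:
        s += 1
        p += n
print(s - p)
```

n=-3: <4, s = 0-(-3) = 3; p=2
n=7: not <4, s = 3+1 = 4; p=9
n=6: not <4, s = 4+1 = 5; p=15
n=11: not <4, s = 5+1 = 6; p=26
n=14: not <4, s = 6+1 = 7; p=40
n=10: not <4, s = 7+1 = 8; p=50
n=4: not <4, s = 8+1 = 9; p=54
n=0: <4, s = 9-0 = 9; p=55
n=5: not <4, s = 9+1 = 10; p=60
s-p = 10-60 = -50

-50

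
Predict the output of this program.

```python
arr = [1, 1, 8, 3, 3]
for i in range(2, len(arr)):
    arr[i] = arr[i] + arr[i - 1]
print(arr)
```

i=2: arr[2] = 8+1 = 9 → [1, 1, 9, 3, 3]
i=3: arr[3] = 3+9 = 12 → [1, 1, 9, 12, 3]
i=4: arr[4] = 3+12 = 15 → [1, 1, 9, 12, 15]

[1, 1, 9, 12, 15]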